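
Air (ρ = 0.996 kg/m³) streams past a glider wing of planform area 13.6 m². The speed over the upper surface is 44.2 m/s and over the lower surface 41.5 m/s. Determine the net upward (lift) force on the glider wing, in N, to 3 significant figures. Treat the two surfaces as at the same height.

The faster flow above has the lower pressure; Bernoulli (same height) gives ΔP = ½ρ(v_up² − v_low²).
ΔP = ½·0.996·(44.2² − 41.5²) = 115 Pa.
Lift = ΔP · A = 115 × 13.6 = 1570 N.

F = 1570 N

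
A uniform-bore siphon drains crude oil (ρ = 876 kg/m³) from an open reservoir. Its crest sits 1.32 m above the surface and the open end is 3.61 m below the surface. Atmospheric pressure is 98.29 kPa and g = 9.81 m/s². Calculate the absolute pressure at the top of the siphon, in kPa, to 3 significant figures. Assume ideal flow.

P_top = 55.9 kPa

The outlet speed comes from Torricelli: v = √(2g·3.61) = 8.42 m/s.
Continuity keeps v the same throughout the tube; from surface to crest, P_atm + 0 = P_top + ½ρv² + ρg·h_top.
P_top = 98290 − ½·876·8.42² − 876·9.81·1.32 = 55900 Pa.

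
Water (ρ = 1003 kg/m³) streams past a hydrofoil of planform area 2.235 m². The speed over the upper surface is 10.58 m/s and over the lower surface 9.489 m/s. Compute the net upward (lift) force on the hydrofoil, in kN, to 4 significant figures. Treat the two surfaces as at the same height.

With equal heights on the two surfaces, Bernoulli gives P_lower − P_upper = ½ρ(v_upper² − v_lower²).
ΔP = ½·1003·(10.58² − 9.489²) = 10980 Pa.
Lift = ΔP · A = 10980 × 2.235 = 24540 N.

F = 24.54 kN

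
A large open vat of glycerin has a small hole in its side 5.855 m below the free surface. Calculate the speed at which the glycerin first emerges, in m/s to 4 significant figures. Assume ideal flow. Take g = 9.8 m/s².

v = 10.71 m/s

With the surface at rest and both surface and jet at atmospheric pressure, Bernoulli gives ρg h = ½ρv², so v = √(2gh) = √(2·9.8·5.855) = 10.71 m/s.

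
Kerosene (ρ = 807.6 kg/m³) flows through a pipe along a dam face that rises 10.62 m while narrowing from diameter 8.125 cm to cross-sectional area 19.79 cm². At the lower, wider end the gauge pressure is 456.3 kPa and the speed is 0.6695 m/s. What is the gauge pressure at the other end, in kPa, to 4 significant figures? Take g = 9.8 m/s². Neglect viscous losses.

Continuity gives A₁v₁ = A₂v₂, so v₂ = (51.85 cm²)/(19.79 cm²) × 0.6695 m/s = 1.754 m/s.
Energy conservation along the streamline gives P₂ = P₁ − ½ρ(v₂² − v₁²) − ρg(h₂ − h₁).
P₂ = 456300 + ½·807.6·(0.6695² − 1.754²) − 807.6·9.8·(+10.62) = 456300 + (-1061) − (84050) = 371200 Pa.

P₂ ≈ 371.2 kPa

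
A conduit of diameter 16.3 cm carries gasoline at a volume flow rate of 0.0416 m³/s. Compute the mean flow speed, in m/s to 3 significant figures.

Q = 0.0416 m³/s = 0.0416 m³/s.
v = Q/A = 0.0416 / 0.0209 = 1.99 m/s.

v = 1.99 m/s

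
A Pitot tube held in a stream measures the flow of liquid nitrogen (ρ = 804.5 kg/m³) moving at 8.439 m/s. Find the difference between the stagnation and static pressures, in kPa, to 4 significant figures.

Bernoulli between the free stream and the stagnation point: ½ρv² = P_stag − P_static.
ΔP = ½·804.5·8.439² = 28650 Pa.

ΔP ≈ 28.65 kPa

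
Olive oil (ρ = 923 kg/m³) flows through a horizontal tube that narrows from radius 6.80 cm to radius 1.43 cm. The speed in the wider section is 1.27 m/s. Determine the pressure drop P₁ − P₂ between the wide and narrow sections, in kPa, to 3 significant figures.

ΔP = 380 kPa

Mass conservation (A₁v₁ = A₂v₂) gives v₂ = 1.27 × 145/6.42 = 28.7 m/s.
Along the horizontal streamline, P + ½ρv² is constant.
P₁ − P₂ = ½·923·(28.7² − 1.27²) = ½·923·823 = 380000 Pa.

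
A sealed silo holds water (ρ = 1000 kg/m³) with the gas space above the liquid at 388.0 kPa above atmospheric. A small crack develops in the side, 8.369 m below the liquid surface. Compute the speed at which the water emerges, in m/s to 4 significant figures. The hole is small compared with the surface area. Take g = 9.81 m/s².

Take point 1 at the surface (v₁ ≈ 0) and point 2 at the hole (at atmospheric pressure). Bernoulli: P₁ + ρg h = P_atm + ½ρv₂².
With P₁ − P_atm = 388000 Pa, v₂ = √(2gh + 2ΔP/ρ) = √(2·9.81·8.369 + 2·388000/1000) = 30.66 m/s.

v = 30.66 m/s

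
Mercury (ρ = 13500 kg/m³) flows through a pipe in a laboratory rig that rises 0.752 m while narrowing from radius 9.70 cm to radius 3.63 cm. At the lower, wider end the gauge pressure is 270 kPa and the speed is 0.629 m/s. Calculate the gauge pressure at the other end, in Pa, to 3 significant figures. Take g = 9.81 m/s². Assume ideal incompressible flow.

P₂ = 36900 Pa

Continuity gives A₁v₁ = A₂v₂, so v₂ = (296 cm²)/(41.4 cm²) × 0.629 m/s = 4.49 m/s.
Applying Bernoulli between the two ends and solving for P₂: P₂ = P₁ + ½ρ(v₁² − v₂²) − ρgΔh.
P₂ = 270000 + ½·13500·(0.629² − 4.49²) − 13500·9.81·(+0.752) = 270000 + (-133000) − (99600) = 36900 Pa.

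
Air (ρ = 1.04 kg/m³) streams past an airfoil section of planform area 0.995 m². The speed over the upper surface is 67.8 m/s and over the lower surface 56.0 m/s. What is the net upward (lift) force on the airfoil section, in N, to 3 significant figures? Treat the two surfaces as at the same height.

From P + ½ρv² = const at equal height, P_low − P_up = ½ρ(v_up² − v_low²).
ΔP = ½·1.04·(67.8² − 56.0²) = 760 Pa.
Lift = ΔP · A = 760 × 0.995 = 756 N.

F = 756 N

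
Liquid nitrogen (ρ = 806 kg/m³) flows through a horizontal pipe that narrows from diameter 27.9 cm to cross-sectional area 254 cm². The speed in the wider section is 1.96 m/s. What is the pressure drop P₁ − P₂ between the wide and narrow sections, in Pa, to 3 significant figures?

ΔP ≈ 7420 Pa

The volume flow rate is constant, so v₂ = (A₁/A₂)v₁ = (611/254)·1.96 = 4.72 m/s.
Bernoulli (h₁ = h₂): P₁ − P₂ = ½ρ(v₂² − v₁²).
P₁ − P₂ = ½·806·(4.72² − 1.96²) = ½·806·18.4 = 7420 Pa.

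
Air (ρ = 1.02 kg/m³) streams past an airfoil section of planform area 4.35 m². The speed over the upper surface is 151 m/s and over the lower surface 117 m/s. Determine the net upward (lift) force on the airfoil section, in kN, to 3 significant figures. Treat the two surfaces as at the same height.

With equal heights on the two surfaces, Bernoulli gives P_lower − P_upper = ½ρ(v_upper² − v_lower²).
ΔP = ½·1.02·(151² − 117²) = 4650 Pa.
Lift = ΔP · A = 4650 × 4.35 = 20200 N.

20.2 kN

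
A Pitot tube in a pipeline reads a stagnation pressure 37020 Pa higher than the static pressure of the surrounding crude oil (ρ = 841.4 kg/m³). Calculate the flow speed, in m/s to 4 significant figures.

At the stagnation point the flow is brought to rest, so Bernoulli gives P_stag − P_static = ½ρv².
v = √(2ΔP/ρ) = √(2·37020/841.4) = 9.381 m/s.

9.381 m/s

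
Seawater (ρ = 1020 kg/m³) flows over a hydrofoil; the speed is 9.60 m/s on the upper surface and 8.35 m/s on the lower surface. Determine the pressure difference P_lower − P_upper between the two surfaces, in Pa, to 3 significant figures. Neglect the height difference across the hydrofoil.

ΔP ≈ 11400 Pa

Bernoulli (same height): P_lower − P_upper = ½ρ(v_upper² − v_lower²).
ΔP = ½·1020·(9.60² − 8.35²) = 11400 Pa.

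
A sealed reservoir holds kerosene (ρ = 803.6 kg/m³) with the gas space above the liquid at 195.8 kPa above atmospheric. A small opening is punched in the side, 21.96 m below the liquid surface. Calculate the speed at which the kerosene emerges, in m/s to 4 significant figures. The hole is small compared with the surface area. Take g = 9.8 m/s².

Take point 1 at the surface (v₁ ≈ 0) and point 2 at the hole (at atmospheric pressure). Bernoulli: P₁ + ρg h = P_atm + ½ρv₂².
With P₁ − P_atm = 195800 Pa, v₂ = √(2gh + 2ΔP/ρ) = √(2·9.8·21.96 + 2·195800/803.6) = 30.29 m/s.

v ≈ 30.29 m/s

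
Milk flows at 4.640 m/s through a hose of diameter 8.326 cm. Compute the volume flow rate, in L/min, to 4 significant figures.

Q = A·v = 0.005445 m² × 4.640 m/s = 0.02526 m³/s.
Converting: 0.02526 m³/s × 60000 = 1516 L/min.

Q ≈ 1516 L/min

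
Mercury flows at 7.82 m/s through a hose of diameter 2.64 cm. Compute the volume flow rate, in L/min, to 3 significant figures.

Q ≈ 257 L/min

Q = A·v = 0.000547 m² × 7.82 m/s = 0.00428 m³/s.
Converting: 0.00428 m³/s × 60000 = 257 L/min.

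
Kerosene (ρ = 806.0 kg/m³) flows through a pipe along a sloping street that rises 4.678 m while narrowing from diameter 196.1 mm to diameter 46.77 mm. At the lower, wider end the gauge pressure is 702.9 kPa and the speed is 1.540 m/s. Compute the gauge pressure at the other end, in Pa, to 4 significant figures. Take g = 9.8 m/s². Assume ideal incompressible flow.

The volume flow rate is constant, so v₂ = (A₁/A₂)v₁ = (302.0/17.18)·1.540 = 27.07 m/s.
Applying Bernoulli between the two ends and solving for P₂: P₂ = P₁ + ½ρ(v₁² − v₂²) − ρgΔh.
P₂ = 702900 + ½·806.0·(1.540² − 27.07²) − 806.0·9.8·(+4.678) = 702900 + (-294400) − (36950) = 371500 Pa.

P₂ ≈ 371500 Pa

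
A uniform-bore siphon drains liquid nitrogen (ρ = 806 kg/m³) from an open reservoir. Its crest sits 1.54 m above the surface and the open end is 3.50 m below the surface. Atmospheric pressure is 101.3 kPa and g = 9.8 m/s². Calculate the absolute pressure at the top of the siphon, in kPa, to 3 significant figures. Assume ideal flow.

P_top ≈ 61.5 kPa

Bernoulli surface→outlet gives ½v² = g·h_out, so v = √(2·9.8·3.50) = 8.28 m/s.
Continuity keeps v the same throughout the tube; from surface to crest, P_atm + 0 = P_top + ½ρv² + ρg·h_top.
P_top = 101300 − ½·806·8.28² − 806·9.8·1.54 = 61500 Pa.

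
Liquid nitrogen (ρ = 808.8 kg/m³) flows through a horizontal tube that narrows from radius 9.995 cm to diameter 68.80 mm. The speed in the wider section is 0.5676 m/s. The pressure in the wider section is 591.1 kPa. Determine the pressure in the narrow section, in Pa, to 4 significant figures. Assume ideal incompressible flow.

P₂ ≈ 581900 Pa

The volume flow rate is constant, so v₂ = (A₁/A₂)v₁ = (313.8/37.18)·0.5676 = 4.792 m/s.
With no height change, Bernoulli's equation is P₁ + ½ρv₁² = P₂ + ½ρv₂².
P₂ = P₁ − ½ρ(v₂² − v₁²) = 591100 − ½·808.8·(4.792² − 0.5676²) = 591100 − 9155 = 581900 Pa.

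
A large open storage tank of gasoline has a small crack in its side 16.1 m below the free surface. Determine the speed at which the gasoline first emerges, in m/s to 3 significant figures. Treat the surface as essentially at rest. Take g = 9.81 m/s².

Bernoulli from surface to hole (P equal, v_surface ≈ 0): v = √(2gh) = √(2×9.81×16.1) = 17.8 m/s.

v = 17.8 m/s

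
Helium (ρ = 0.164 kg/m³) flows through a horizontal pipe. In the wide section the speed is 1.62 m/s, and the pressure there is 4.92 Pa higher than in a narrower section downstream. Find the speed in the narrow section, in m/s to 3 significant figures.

7.91 m/s

Along the level pipe P + ½ρv² is conserved, hence v₂² = v₁² + 2(P₁ − P₂)/ρ.
v₂ = √(1.62² + 2·4.92/0.164) = √(2.62 + 60.0) = 7.91 m/s.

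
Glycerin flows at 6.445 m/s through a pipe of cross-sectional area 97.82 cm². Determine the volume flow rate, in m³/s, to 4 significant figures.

Q = A·v = 0.009782 m² × 6.445 m/s = 0.06304 m³/s.

Q ≈ 0.06304 m³/s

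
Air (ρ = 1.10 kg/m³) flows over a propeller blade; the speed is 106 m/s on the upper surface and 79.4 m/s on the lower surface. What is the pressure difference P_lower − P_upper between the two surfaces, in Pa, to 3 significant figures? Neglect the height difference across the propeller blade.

ΔP = 2710 Pa

With negligible Δh, P + ½ρv² is constant, so P_low − P_up = ½ρ(v_up² − v_low²).
ΔP = ½·1.10·(106² − 79.4²) = 2710 Pa.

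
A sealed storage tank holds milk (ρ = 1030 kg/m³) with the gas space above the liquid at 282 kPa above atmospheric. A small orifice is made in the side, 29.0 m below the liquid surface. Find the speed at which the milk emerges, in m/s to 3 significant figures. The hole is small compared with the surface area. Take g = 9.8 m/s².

v ≈ 33.4 m/s

Take point 1 at the surface (v₁ ≈ 0) and point 2 at the hole (at atmospheric pressure). Bernoulli: P₁ + ρg h = P_atm + ½ρv₂².
With P₁ − P_atm = 282000 Pa, v₂ = √(2gh + 2ΔP/ρ) = √(2·9.8·29.0 + 2·282000/1030) = 33.4 m/s.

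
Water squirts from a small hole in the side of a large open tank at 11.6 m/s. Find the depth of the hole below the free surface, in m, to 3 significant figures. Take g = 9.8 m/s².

For a small hole in a large open tank, ½v² = gh, giving h = v²/(2g).
h = 11.6²/(2·9.8) = 135/19.60 = 6.87 m.

6.87 m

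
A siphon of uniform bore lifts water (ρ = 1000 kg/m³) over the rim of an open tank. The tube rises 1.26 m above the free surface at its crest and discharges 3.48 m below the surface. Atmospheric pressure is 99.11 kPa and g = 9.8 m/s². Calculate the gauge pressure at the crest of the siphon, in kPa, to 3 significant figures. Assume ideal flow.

The outlet speed comes from Torricelli: v = √(2g·3.48) = 8.26 m/s.
The bore is uniform, so the speed at the crest is the same v. Bernoulli surface→crest: P_atm = P_top + ½ρv² + ρg·h_top.
P_top = 99110 − ½·1000·8.26² − 1000·9.8·1.26 = 52700 Pa. So P_gauge = P_top − P_atm = -46500 Pa.

P_gauge ≈ -46.5 kPa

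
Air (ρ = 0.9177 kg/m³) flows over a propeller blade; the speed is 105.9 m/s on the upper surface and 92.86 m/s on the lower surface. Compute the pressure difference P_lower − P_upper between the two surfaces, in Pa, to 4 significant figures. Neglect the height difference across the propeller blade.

With negligible Δh, P + ½ρv² is constant, so P_low − P_up = ½ρ(v_up² − v_low²).
ΔP = ½·0.9177·(105.9² − 92.86²) = 1189 Pa.

ΔP ≈ 1189 Pa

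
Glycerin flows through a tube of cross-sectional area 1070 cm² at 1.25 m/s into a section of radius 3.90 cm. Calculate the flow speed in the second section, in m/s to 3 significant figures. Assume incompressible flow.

Mass conservation (A₁v₁ = A₂v₂) gives v₂ = 1.25 × 1070/47.8 = 28.0 m/s.

v₂ ≈ 28.0 m/s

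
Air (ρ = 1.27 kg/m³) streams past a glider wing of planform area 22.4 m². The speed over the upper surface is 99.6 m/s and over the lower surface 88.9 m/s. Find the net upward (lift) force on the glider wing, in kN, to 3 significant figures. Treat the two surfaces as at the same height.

28.7 kN

From P + ½ρv² = const at equal height, P_low − P_up = ½ρ(v_up² − v_low²).
ΔP = ½·1.27·(99.6² − 88.9²) = 1280 Pa.
Lift = ΔP · A = 1280 × 22.4 = 28700 N.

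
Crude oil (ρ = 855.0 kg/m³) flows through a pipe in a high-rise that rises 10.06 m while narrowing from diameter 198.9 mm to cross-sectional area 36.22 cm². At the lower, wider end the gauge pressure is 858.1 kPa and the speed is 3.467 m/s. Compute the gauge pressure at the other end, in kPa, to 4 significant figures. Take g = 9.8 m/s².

P₂ = 400.8 kPa

By continuity, v₂ = v₁·A₁/A₂ = 3.467·(310.7/36.22) = 29.74 m/s.
Energy conservation along the streamline gives P₂ = P₁ − ½ρ(v₂² − v₁²) − ρg(h₂ − h₁).
P₂ = 858100 + ½·855.0·(3.467² − 29.74²) − 855.0·9.8·(+10.06) = 858100 + (-373000) − (84290) = 400800 Pa.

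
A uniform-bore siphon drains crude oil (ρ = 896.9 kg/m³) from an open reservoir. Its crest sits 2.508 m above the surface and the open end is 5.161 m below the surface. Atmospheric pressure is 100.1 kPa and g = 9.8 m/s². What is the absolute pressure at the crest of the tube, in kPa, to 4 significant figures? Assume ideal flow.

32.69 kPa

From the surface to the outlet (both open to atmosphere, surface at rest): v = √(2g·h_out) = √(2·9.8·5.161) = 10.06 m/s.
Continuity keeps v the same throughout the tube; from surface to crest, P_atm + 0 = P_top + ½ρv² + ρg·h_top.
P_top = 100100 − ½·896.9·10.06² − 896.9·9.8·2.508 = 32690 Pa.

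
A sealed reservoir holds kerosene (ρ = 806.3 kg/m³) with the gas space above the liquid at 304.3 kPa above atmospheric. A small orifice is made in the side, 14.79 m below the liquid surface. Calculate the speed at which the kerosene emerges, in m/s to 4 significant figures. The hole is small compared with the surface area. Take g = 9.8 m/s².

v ≈ 32.32 m/s

Take point 1 at the surface (v₁ ≈ 0) and point 2 at the hole (at atmospheric pressure). Bernoulli: P₁ + ρg h = P_atm + ½ρv₂².
With P₁ − P_atm = 304300 Pa, v₂ = √(2gh + 2ΔP/ρ) = √(2·9.8·14.79 + 2·304300/806.3) = 32.32 m/s.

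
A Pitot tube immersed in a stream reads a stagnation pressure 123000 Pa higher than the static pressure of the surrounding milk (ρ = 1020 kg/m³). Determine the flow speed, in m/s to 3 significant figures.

At the stagnation point the flow is brought to rest, so Bernoulli gives P_stag − P_static = ½ρv².
v = √(2ΔP/ρ) = √(2·123000/1020) = 15.5 m/s.

15.5 m/s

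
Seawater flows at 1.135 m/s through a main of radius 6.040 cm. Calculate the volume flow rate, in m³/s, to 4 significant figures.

Q = A·v = 0.01146 m² × 1.135 m/s = 0.01301 m³/s.

Q ≈ 0.01301 m³/s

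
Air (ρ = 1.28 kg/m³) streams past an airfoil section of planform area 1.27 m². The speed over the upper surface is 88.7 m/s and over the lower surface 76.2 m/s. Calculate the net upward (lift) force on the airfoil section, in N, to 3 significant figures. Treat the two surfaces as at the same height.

F ≈ 1680 N

The faster flow above has the lower pressure; Bernoulli (same height) gives ΔP = ½ρ(v_up² − v_low²).
ΔP = ½·1.28·(88.7² − 76.2²) = 1320 Pa.
Lift = ΔP · A = 1320 × 1.27 = 1680 N.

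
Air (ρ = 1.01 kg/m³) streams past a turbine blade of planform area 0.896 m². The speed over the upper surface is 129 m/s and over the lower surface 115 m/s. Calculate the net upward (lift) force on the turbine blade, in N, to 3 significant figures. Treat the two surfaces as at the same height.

With equal heights on the two surfaces, Bernoulli gives P_lower − P_upper = ½ρ(v_upper² − v_lower²).
ΔP = ½·1.01·(129² − 115²) = 1730 Pa.
Lift = ΔP · A = 1730 × 0.896 = 1550 N.

1550 N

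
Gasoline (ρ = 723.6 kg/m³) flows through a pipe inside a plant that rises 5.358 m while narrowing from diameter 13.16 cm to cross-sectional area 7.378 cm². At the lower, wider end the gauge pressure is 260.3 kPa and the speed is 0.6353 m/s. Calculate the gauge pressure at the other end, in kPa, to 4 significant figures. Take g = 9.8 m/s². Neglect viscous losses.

By continuity, v₂ = v₁·A₁/A₂ = 0.6353·(136.0/7.378) = 11.71 m/s.
Energy conservation along the streamline gives P₂ = P₁ − ½ρ(v₂² − v₁²) − ρg(h₂ − h₁).
P₂ = 260300 + ½·723.6·(0.6353² − 11.71²) − 723.6·9.8·(+5.358) = 260300 + (-49480) − (38000) = 172800 Pa.

P₂ = 172.8 kPa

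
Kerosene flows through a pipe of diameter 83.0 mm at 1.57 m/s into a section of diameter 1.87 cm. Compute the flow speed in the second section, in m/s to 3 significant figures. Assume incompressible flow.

The volume flow rate is constant, so v₂ = (A₁/A₂)v₁ = (54.1/2.75)·1.57 = 30.9 m/s.

v₂ = 30.9 m/s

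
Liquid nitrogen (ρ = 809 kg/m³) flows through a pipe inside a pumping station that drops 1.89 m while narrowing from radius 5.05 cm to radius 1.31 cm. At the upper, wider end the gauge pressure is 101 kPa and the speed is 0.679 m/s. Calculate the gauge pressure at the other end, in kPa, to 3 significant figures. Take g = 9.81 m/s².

P₂ ≈ 75.0 kPa

The volume flow rate is constant, so v₂ = (A₁/A₂)v₁ = (80.1/5.39)·0.679 = 10.1 m/s.
Bernoulli: P₁ + ½ρv₁² + ρg h₁ = P₂ + ½ρv₂² + ρg h₂, so P₂ = P₁ + ½ρ(v₁² − v₂²) − ρg(h₂ − h₁).
P₂ = 101000 + ½·809·(0.679² − 10.1²) − 809·9.81·(−1.89) = 101000 + (-41000) − (-15000) = 75000 Pa.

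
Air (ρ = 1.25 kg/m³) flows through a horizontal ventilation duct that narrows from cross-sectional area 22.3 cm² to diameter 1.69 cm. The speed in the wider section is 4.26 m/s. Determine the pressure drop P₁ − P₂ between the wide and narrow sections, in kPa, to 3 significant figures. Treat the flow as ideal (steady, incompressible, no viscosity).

Mass conservation (A₁v₁ = A₂v₂) gives v₂ = 4.26 × 22.3/2.24 = 42.3 m/s.
The pipe is horizontal, so Bernoulli reduces to P₁ + ½ρv₁² = P₂ + ½ρv₂².
P₁ − P₂ = ½·1.25·(42.3² − 4.26²) = ½·1.25·1780 = 1110 Pa.

1.11 kPa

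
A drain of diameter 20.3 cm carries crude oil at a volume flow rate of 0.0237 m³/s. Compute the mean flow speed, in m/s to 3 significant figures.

Q = 0.0237 m³/s = 0.0237 m³/s.
v = Q/A = 0.0237 / 0.0324 = 0.732 m/s.

0.732 m/s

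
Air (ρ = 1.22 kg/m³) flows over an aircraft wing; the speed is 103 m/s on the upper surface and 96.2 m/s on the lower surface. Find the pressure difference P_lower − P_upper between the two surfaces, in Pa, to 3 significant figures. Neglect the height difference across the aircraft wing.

ΔP ≈ 826 Pa

Bernoulli (same height): P_lower − P_upper = ½ρ(v_upper² − v_lower²).
ΔP = ½·1.22·(103² − 96.2²) = 826 Pa.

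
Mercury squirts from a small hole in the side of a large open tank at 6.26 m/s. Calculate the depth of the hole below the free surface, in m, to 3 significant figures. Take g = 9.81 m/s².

Inverting v = √(2gh) gives h = v² / 2g.
h = 6.26²/(2·9.81) = 39.2/19.62 = 2.00 m.

h ≈ 2.00 m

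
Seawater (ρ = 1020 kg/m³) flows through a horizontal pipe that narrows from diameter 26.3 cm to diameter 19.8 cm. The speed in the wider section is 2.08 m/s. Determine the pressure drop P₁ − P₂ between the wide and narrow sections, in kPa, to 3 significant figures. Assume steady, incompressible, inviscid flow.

Continuity gives A₁v₁ = A₂v₂, so v₂ = (543 cm²)/(308 cm²) × 2.08 m/s = 3.67 m/s.
Bernoulli (h₁ = h₂): P₁ − P₂ = ½ρ(v₂² − v₁²).
P₁ − P₂ = ½·1020·(3.67² − 2.08²) = ½·1020·9.14 = 4660 Pa.

4.66 kPa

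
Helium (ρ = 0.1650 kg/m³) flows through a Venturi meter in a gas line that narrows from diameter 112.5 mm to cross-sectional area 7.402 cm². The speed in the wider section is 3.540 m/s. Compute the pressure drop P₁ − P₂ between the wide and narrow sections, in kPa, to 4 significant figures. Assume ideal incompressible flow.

ΔP ≈ 0.1854 kPa

Continuity gives A₁v₁ = A₂v₂, so v₂ = (99.40 cm²)/(7.402 cm²) × 3.540 m/s = 47.54 m/s.
The pipe is horizontal, so Bernoulli reduces to P₁ + ½ρv₁² = P₂ + ½ρv₂².
P₁ − P₂ = ½·0.1650·(47.54² − 3.540²) = ½·0.1650·2247 = 185.4 Pa.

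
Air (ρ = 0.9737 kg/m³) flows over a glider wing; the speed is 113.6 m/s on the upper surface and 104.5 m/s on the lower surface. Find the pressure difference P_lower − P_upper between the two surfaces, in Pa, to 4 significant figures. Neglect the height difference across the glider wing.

Bernoulli (same height): P_lower − P_upper = ½ρ(v_upper² − v_lower²).
ΔP = ½·0.9737·(113.6² − 104.5²) = 966.3 Pa.

ΔP = 966.3 Pa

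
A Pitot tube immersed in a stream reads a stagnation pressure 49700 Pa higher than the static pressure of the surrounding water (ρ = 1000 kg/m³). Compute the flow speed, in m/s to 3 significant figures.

v ≈ 9.97 m/s

Bernoulli between the free stream and the stagnation point: ½ρv² = P_stag − P_static.
v = √(2ΔP/ρ) = √(2·49700/1000) = 9.97 m/s.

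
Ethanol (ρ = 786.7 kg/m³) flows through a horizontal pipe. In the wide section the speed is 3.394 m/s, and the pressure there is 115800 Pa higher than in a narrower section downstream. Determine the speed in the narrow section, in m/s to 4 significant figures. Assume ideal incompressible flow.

17.49 m/s

With h₁ = h₂, rearranging Bernoulli gives v₂ = √(v₁² + 2ΔP/ρ).
v₂ = √(3.394² + 2·115800/786.7) = √(11.52 + 294.4) = 17.49 m/s.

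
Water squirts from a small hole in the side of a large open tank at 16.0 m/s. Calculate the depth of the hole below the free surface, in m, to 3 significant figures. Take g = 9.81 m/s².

Torricelli: v = √(2gh), so h = v²/(2g).
h = 16.0²/(2·9.81) = 256/19.62 = 13.0 m.

h = 13.0 m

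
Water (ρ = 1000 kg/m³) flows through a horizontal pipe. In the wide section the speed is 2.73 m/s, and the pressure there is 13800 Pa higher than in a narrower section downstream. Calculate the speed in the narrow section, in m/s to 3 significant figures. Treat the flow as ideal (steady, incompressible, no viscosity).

Along the level pipe P + ½ρv² is conserved, hence v₂² = v₁² + 2(P₁ − P₂)/ρ.
v₂ = √(2.73² + 2·13800/1000) = √(7.45 + 27.6) = 5.92 m/s.

v₂ ≈ 5.92 m/s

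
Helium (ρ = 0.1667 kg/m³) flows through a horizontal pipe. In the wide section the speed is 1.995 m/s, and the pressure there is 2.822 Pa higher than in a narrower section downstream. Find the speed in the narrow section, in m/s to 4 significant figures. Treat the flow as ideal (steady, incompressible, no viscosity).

Horizontal Bernoulli: P₁ + ½ρv₁² = P₂ + ½ρv₂², so v₂² = v₁² + 2(P₁ − P₂)/ρ.
v₂ = √(1.995² + 2·2.822/0.1667) = √(3.980 + 33.86) = 6.151 m/s.

v₂ = 6.151 m/s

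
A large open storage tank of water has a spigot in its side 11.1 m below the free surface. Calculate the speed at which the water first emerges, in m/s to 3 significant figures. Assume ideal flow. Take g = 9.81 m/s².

14.8 m/s

The surface is effectively still and both ends are open, so ½v² = gh and v = √(2·9.81·11.1) = 14.8 m/s.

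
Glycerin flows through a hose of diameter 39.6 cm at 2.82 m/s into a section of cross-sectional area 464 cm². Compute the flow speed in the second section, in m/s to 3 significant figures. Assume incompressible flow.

By continuity, v₂ = v₁·A₁/A₂ = 2.82·(1230/464) = 7.49 m/s.

v₂ = 7.49 m/s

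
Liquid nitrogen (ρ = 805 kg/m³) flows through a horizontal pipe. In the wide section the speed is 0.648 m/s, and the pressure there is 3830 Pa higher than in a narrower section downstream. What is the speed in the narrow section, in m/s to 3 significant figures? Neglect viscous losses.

v₂ ≈ 3.15 m/s

With h₁ = h₂, rearranging Bernoulli gives v₂ = √(v₁² + 2ΔP/ρ).
v₂ = √(0.648² + 2·3830/805) = √(0.420 + 9.52) = 3.15 m/s.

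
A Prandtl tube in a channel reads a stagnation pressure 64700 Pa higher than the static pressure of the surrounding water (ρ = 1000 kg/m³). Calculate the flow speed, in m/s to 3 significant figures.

v ≈ 11.4 m/s

At the stagnation point the flow is brought to rest, so Bernoulli gives P_stag − P_static = ½ρv².
v = √(2ΔP/ρ) = √(2·64700/1000) = 11.4 m/s.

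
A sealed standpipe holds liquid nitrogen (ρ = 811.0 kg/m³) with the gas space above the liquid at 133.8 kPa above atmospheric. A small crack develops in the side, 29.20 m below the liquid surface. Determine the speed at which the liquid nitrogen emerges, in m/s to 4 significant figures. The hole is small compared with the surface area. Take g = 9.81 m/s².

Take point 1 at the surface (v₁ ≈ 0) and point 2 at the hole (at atmospheric pressure). Bernoulli: P₁ + ρg h = P_atm + ½ρv₂².
With P₁ − P_atm = 133800 Pa, v₂ = √(2gh + 2ΔP/ρ) = √(2·9.81·29.20 + 2·133800/811.0) = 30.05 m/s.

v ≈ 30.05 m/s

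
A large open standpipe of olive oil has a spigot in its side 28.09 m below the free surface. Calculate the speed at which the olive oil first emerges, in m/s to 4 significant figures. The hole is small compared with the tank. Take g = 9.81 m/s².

23.48 m/s

Torricelli's result v = √(2gh) gives v = √(2·9.81·28.09) = 23.48 m/s.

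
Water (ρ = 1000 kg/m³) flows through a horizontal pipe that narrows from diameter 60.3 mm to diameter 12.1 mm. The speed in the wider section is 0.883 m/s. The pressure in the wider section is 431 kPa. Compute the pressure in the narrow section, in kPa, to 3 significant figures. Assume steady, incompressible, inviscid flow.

The volume flow rate is constant, so v₂ = (A₁/A₂)v₁ = (28.6/1.15)·0.883 = 21.9 m/s.
Bernoulli (h₁ = h₂): P₁ − P₂ = ½ρ(v₂² − v₁²).
P₂ = P₁ − ½ρ(v₂² − v₁²) = 431000 − ½·1000·(21.9² − 0.883²) = 431000 − 240000 = 191000 Pa.

P₂ = 191 kPa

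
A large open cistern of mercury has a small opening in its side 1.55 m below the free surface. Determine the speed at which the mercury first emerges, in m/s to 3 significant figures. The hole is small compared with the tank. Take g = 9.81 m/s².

v ≈ 5.51 m/s

The surface is effectively still and both ends are open, so ½v² = gh and v = √(2·9.81·1.55) = 5.51 m/s.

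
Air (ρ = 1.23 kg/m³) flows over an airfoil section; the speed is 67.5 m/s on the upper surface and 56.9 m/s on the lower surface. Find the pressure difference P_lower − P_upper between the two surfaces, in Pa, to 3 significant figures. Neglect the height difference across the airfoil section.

ΔP ≈ 811 Pa

Bernoulli (same height): P_lower − P_upper = ½ρ(v_upper² − v_lower²).
ΔP = ½·1.23·(67.5² − 56.9²) = 811 Pa.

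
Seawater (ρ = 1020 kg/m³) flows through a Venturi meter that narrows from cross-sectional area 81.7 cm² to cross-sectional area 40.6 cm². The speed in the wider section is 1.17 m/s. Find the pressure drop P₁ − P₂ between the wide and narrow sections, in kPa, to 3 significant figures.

ΔP = 2.13 kPa

By continuity, v₂ = v₁·A₁/A₂ = 1.17·(81.7/40.6) = 2.35 m/s.
The pipe is horizontal, so Bernoulli reduces to P₁ + ½ρv₁² = P₂ + ½ρv₂².
P₁ − P₂ = ½·1020·(2.35² − 1.17²) = ½·1020·4.17 = 2130 Pa.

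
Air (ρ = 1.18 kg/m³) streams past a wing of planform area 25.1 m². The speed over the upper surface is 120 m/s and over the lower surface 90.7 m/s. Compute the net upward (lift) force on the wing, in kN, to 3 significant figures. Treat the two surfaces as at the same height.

91.4 kN

The faster flow above has the lower pressure; Bernoulli (same height) gives ΔP = ½ρ(v_up² − v_low²).
ΔP = ½·1.18·(120² − 90.7²) = 3640 Pa.
Lift = ΔP · A = 3640 × 25.1 = 91400 N.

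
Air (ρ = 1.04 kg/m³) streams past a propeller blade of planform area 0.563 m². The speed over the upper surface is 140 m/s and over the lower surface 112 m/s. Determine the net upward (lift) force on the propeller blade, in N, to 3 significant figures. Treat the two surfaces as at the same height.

With equal heights on the two surfaces, Bernoulli gives P_lower − P_upper = ½ρ(v_upper² − v_lower²).
ΔP = ½·1.04·(140² − 112²) = 3670 Pa.
Lift = ΔP · A = 3670 × 0.563 = 2070 N.

F ≈ 2070 N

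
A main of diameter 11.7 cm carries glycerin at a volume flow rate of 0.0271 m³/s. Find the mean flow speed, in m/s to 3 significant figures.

Q = 0.0271 m³/s = 0.0271 m³/s.
v = Q/A = 0.0271 / 0.0108 = 2.52 m/s.

v = 2.52 m/s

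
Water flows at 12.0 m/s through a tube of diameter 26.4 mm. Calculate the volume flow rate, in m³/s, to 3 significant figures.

Q ≈ 0.00657 m³/s

Q = A·v = 0.000547 m² × 12.0 m/s = 0.00657 m³/s.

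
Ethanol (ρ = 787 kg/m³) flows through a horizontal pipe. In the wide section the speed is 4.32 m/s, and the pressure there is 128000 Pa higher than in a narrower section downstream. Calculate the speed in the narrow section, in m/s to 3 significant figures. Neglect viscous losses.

v₂ ≈ 18.5 m/s

Horizontal Bernoulli: P₁ + ½ρv₁² = P₂ + ½ρv₂², so v₂² = v₁² + 2(P₁ − P₂)/ρ.
v₂ = √(4.32² + 2·128000/787) = √(18.7 + 325) = 18.5 m/s.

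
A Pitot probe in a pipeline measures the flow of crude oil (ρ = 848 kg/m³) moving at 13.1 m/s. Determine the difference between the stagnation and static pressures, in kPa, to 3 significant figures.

ΔP = 72.8 kPa

At the stagnation point the flow is brought to rest, so Bernoulli gives P_stag − P_static = ½ρv².
ΔP = ½·848·13.1² = 72800 Pa.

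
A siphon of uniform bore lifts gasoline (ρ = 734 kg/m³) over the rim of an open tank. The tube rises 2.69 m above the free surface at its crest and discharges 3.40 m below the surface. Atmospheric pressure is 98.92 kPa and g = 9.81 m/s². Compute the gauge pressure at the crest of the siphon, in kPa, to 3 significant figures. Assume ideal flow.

P_gauge ≈ -43.9 kPa

The outlet speed comes from Torricelli: v = √(2g·3.40) = 8.17 m/s.
Continuity keeps v the same throughout the tube; from surface to crest, P_atm + 0 = P_top + ½ρv² + ρg·h_top.
P_top = 98920 − ½·734·8.17² − 734·9.81·2.69 = 55100 Pa. So P_gauge = P_top − P_atm = -43900 Pa.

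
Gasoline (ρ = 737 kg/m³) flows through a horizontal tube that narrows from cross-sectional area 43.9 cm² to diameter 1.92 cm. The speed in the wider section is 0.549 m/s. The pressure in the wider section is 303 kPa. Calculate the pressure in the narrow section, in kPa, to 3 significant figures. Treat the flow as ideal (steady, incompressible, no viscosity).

The volume flow rate is constant, so v₂ = (A₁/A₂)v₁ = (43.9/2.90)·0.549 = 8.32 m/s.
Along the horizontal streamline, P + ½ρv² is constant.
P₂ = P₁ − ½ρ(v₂² − v₁²) = 303000 − ½·737·(8.32² − 0.549²) = 303000 − 25400 = 278000 Pa.

P₂ ≈ 278 kPa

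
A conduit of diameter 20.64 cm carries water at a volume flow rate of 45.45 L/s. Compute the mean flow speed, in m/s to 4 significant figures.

Q = 45.45 L/s = 0.04545 m³/s.
v = Q/A = 0.04545 / 0.03346 = 1.358 m/s.

1.358 m/s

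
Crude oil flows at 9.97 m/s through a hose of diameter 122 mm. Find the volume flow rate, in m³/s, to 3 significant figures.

Q = 0.117 m³/s

Q = A·v = 0.0117 m² × 9.97 m/s = 0.117 m³/s.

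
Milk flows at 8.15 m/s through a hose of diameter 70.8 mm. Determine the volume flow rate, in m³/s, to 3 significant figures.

0.0321 m³/s

Q = A·v = 0.00394 m² × 8.15 m/s = 0.0321 m³/s.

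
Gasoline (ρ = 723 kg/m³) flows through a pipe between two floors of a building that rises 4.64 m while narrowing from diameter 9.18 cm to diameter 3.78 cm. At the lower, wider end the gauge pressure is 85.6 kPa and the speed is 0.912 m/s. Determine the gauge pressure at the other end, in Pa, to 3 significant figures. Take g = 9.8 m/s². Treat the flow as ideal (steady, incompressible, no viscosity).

P₂ ≈ 42600 Pa

Mass conservation (A₁v₁ = A₂v₂) gives v₂ = 0.912 × 66.2/11.2 = 5.38 m/s.
Applying Bernoulli between the two ends and solving for P₂: P₂ = P₁ + ½ρ(v₁² − v₂²) − ρgΔh.
P₂ = 85600 + ½·723·(0.912² − 5.38²) − 723·9.8·(+4.64) = 85600 + (-10200) − (32900) = 42600 Pa.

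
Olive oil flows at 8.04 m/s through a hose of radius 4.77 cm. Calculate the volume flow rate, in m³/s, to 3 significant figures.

Q = A·v = 0.00715 m² × 8.04 m/s = 0.0575 m³/s.

Q ≈ 0.0575 m³/s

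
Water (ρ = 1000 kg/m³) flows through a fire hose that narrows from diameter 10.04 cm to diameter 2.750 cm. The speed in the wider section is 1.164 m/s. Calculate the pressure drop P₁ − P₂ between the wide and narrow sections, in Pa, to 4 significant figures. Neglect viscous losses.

ΔP = 119700 Pa

By continuity, v₂ = v₁·A₁/A₂ = 1.164·(79.17/5.940) = 15.52 m/s.
The pipe is horizontal, so Bernoulli reduces to P₁ + ½ρv₁² = P₂ + ½ρv₂².
P₁ − P₂ = ½·1000·(15.52² − 1.164²) = ½·1000·239.4 = 119700 Pa.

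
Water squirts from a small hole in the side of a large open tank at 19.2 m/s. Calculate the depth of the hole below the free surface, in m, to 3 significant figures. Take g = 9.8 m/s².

h = 18.8 m

Inverting v = √(2gh) gives h = v² / 2g.
h = 19.2²/(2·9.8) = 369/19.60 = 18.8 m.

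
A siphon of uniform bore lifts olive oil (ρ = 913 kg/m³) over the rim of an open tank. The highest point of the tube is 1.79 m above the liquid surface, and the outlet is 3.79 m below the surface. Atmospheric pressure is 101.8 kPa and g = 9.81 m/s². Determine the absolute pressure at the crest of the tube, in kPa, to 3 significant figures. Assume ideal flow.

P_top = 51.8 kPa

The outlet speed comes from Torricelli: v = √(2g·3.79) = 8.62 m/s.
The bore is uniform, so the speed at the crest is the same v. Bernoulli surface→crest: P_atm = P_top + ½ρv² + ρg·h_top.
P_top = 101800 − ½·913·8.62² − 913·9.81·1.79 = 51800 Pa.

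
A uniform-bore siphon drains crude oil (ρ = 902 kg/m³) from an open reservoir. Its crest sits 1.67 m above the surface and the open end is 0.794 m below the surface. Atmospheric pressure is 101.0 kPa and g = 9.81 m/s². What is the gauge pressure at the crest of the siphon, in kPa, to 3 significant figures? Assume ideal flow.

-21.8 kPa

From the surface to the outlet (both open to atmosphere, surface at rest): v = √(2g·h_out) = √(2·9.81·0.794) = 3.95 m/s.
With constant cross-section the crest speed equals v; applying Bernoulli from the surface up to the crest, P_top = P_atm − ½ρv² − ρg·h_top.
P_top = 101000 − ½·902·3.95² − 902·9.81·1.67 = 79200 Pa. So P_gauge = P_top − P_atm = -21800 Pa.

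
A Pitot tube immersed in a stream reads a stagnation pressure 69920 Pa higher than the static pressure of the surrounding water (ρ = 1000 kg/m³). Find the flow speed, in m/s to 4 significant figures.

11.83 m/s

The dynamic pressure equals the rise in static pressure at the stagnation point: ΔP = ½ρv².
v = √(2ΔP/ρ) = √(2·69920/1000) = 11.83 m/s.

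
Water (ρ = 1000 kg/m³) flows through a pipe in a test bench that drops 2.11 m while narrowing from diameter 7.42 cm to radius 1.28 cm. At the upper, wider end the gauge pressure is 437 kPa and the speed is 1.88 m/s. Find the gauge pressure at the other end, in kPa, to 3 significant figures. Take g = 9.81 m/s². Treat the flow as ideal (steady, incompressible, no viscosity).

Continuity gives A₁v₁ = A₂v₂, so v₂ = (43.2 cm²)/(5.15 cm²) × 1.88 m/s = 15.8 m/s.
Energy conservation along the streamline gives P₂ = P₁ − ½ρ(v₂² − v₁²) − ρg(h₂ − h₁).
P₂ = 437000 + ½·1000·(1.88² − 15.8²) − 1000·9.81·(−2.11) = 437000 + (-123000) − (-20700) = 335000 Pa.

P₂ = 335 kPa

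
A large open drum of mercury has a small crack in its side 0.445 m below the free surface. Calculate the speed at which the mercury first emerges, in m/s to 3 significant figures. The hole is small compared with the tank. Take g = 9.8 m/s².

With the surface at rest and both surface and jet at atmospheric pressure, Bernoulli gives ρg h = ½ρv², so v = √(2gh) = √(2·9.8·0.445) = 2.95 m/s.

2.95 m/s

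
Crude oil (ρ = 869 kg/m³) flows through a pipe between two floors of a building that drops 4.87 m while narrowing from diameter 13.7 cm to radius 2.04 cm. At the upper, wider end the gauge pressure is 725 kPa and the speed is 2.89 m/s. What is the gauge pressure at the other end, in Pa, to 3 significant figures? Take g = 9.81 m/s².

Mass conservation (A₁v₁ = A₂v₂) gives v₂ = 2.89 × 147/13.1 = 32.6 m/s.
Bernoulli: P₁ + ½ρv₁² + ρg h₁ = P₂ + ½ρv₂² + ρg h₂, so P₂ = P₁ + ½ρ(v₁² − v₂²) − ρg(h₂ − h₁).
P₂ = 725000 + ½·869·(2.89² − 32.6²) − 869·9.81·(−4.87) = 725000 + (-458000) − (-41500) = 309000 Pa.

309000 Pa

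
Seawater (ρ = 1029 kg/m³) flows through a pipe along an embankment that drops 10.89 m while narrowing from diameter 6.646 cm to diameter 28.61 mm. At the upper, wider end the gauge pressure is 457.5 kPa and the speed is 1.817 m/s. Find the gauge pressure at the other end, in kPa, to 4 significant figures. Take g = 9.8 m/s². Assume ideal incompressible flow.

By continuity, v₂ = v₁·A₁/A₂ = 1.817·(34.69/6.429) = 9.805 m/s.
Applying Bernoulli between the two ends and solving for P₂: P₂ = P₁ + ½ρ(v₁² − v₂²) − ρgΔh.
P₂ = 457500 + ½·1029·(1.817² − 9.805²) − 1029·9.8·(−10.89) = 457500 + (-47760) − (-109800) = 519600 Pa.

519.6 kPa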